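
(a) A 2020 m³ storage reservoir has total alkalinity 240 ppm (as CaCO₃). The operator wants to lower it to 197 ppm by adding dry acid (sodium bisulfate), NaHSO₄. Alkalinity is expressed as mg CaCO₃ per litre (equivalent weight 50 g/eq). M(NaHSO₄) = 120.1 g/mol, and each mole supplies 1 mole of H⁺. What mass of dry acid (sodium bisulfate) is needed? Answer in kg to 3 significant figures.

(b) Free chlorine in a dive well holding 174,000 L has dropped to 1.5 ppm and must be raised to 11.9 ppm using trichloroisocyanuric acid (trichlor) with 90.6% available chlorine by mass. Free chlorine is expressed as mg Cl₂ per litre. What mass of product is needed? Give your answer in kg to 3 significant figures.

(a) 209 kg; (b) 2.00 kg

(a) Volume: 2020 m³ = 2,020,000 L.
(a) Alkalinity to neutralize: (240 − 197) = 43 mg/L as CaCO₃ × 2,020,000 L = 86,860 g as CaCO₃.
(a) Equivalents of H⁺ required: 86,860 ÷ 50 g/eq = 1737 eq = 1737 mol NaHSO₄.
(a) Mass of NaHSO₄: 1737 × 120.1 = 208,600 g.

(b) Chlorine deficit: 11.9 − 1.5 = 10.4 ppm = 10.4 mg/L as Cl₂.
(b) Cl₂ equivalent needed: 10.4 mg/L × 174,000 L = 1,810,000 mg = 1810 g.
(b) Product at 90.6% available chlorine: 1810 / 0.906 = 1997 g.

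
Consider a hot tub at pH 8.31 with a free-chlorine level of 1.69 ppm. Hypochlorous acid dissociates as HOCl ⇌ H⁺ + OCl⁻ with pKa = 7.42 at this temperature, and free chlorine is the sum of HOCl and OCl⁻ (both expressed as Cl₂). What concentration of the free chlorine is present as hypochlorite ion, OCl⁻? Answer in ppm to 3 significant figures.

1.50 ppm

[OCl⁻]/[HOCl] = 10^(pH − pKa) = 10^(8.31 − 7.42) = 10^0.89 = 7.762.
Fraction as HOCl = 1 / (1 + 7.762) = 0.1141.
OCl⁻ = (1 − 0.1141) × 1.69 ppm = 1.497 ppm.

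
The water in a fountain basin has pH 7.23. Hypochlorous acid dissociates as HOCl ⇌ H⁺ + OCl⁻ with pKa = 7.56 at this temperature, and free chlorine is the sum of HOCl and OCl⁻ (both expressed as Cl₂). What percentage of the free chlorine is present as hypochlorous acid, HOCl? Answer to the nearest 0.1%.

[OCl⁻]/[HOCl] = 10^(pH − pKa) = 10^(7.23 − 7.56) = 10^-0.33 = 0.4677.
Fraction as HOCl = 1 / (1 + 0.4677) = 0.6813.

68.1%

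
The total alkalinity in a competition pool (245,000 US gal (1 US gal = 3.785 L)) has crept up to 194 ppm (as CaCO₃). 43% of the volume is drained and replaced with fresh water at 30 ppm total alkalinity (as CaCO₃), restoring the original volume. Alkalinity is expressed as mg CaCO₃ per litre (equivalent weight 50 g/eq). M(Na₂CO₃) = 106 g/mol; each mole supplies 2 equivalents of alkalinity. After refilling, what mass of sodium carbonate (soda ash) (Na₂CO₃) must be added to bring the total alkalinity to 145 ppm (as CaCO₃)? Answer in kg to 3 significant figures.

21.2 kg

Volume: 245,000 US gal × 3.785 L/gal = 927,325 L.
After draining 43% and refilling: 194 × 0.57 + 30 × 0.43 = 123.48 ppm.
Deficit to target: 145 − 123.48 = 21.52 mg/L.
As CaCO₃: 21.52 mg/L × 927,325 L = 19,960 g; ÷ 50 g/eq ÷ 2 = 199.6 mol Na₂CO₃.
Mass: 199.6 × 106 = 21,150 g.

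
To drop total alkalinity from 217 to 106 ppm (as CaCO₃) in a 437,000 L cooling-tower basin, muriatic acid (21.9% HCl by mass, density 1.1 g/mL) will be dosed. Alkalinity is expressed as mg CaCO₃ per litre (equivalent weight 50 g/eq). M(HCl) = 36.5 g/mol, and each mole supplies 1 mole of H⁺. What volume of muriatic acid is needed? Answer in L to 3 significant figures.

Alkalinity to neutralize: (217 − 106) = 111 mg/L as CaCO₃ × 437,000 L = 48,510 g as CaCO₃.
Equivalents of H⁺ required: 48,510 ÷ 50 g/eq = 970.1 eq = 970.1 mol HCl.
Mass of HCl: 970.1 × 36.5 = 35,410 g.
Mass of 21.9% solution: 35,410 / 0.219 = 161,700 g.
Volume: 161,700 g ÷ 1.1 g/mL = 147,000 mL.

147 L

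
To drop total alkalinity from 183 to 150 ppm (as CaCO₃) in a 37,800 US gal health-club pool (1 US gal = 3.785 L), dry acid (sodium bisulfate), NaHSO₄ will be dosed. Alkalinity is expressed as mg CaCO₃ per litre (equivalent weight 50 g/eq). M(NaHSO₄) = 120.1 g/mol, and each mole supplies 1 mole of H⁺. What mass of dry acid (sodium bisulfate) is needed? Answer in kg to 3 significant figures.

11.3 kg

Volume: 37,800 US gal × 3.785 L/gal = 143,073 L.
Alkalinity to neutralize: (183 − 150) = 33 mg/L as CaCO₃ × 143,073 L = 4721 g as CaCO₃.
Equivalents of H⁺ required: 4721 ÷ 50 g/eq = 94.43 eq = 94.43 mol NaHSO₄.
Mass of NaHSO₄: 94.43 × 120.1 = 11,340 g.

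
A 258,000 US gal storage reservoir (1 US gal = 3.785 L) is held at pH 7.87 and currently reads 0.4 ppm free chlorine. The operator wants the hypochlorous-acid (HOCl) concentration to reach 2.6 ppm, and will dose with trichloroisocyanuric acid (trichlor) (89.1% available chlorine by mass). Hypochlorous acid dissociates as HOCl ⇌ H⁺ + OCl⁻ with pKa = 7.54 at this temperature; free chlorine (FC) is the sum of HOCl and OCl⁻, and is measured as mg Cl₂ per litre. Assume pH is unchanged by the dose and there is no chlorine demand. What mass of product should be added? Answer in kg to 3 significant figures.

Volume: 258,000 US gal × 3.785 L/gal = 976,530 L.
[OCl⁻]/[HOCl] = 10^(pH − pKa) = 10^(7.87 − 7.54) = 2.138; fraction as HOCl = 1/(1 + 2.138) = 0.3187.
Free chlorine required for 2.6 ppm HOCl: 2.6 / 0.3187 = 8.159 ppm.
FC to add: 8.159 − 0.4 = 7.759 mg/L as Cl₂.
Cl₂ equivalent: 7.759 mg/L × 976,530 L = 7577 g.
Product at 89.1% available Cl: 7577 / 0.891 = 8503 g.

8.50 kg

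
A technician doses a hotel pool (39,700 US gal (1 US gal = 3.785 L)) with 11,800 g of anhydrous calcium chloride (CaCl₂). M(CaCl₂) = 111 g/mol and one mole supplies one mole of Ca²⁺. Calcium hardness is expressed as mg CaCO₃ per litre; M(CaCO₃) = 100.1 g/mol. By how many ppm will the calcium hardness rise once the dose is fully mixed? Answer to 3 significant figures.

Volume: 39,700 US gal × 3.785 L/gal = 150,264 L.
Moles of Ca²⁺: 11,800 g ÷ 111 g/mol = 106.3 mol.
As CaCO₃: 106.3 mol × 100.1 g/mol = 10,640 g.
Rise: 10,640 g / 150,264 L × 1000 = 70.82 mg/L.

70.8 ppm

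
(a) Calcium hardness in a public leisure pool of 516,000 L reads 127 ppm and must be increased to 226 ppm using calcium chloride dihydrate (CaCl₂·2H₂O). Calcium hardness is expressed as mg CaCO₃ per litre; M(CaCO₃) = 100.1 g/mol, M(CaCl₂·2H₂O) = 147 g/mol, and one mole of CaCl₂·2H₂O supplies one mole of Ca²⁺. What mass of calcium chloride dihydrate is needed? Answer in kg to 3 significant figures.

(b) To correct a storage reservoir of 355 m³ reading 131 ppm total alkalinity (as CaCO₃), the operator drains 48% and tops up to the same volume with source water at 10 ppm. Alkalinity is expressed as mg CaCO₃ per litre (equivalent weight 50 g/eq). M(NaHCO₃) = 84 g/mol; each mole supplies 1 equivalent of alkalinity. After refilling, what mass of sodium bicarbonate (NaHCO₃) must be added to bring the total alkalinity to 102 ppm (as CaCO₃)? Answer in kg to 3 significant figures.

(a) Hardness to add: (226 − 127) = 99 mg/L as CaCO₃ × 516,000 L = 51,080 g as CaCO₃.
(a) Moles of Ca²⁺ (1 mol Ca²⁺ ≡ 1 mol CaCO₃): 51,080 / 100.1 g/mol = 510.3 mol.
(a) Mass of CaCl₂·2H₂O: 510.3 × 147 = 75,020 g.

(b) Volume: 355 m³ = 355,000 L.
(b) After draining 48% and refilling: 131 × 0.52 + 10 × 0.48 = 72.92 ppm.
(b) Deficit to target: 102 − 72.92 = 29.08 mg/L.
(b) As CaCO₃: 29.08 mg/L × 355,000 L = 10,320 g; ÷ 50 g/eq ÷ 1 = 206.5 mol NaHCO₃.
(b) Mass: 206.5 × 84 = 17,340 g.

(a) 75.0 kg; (b) 17.3 kg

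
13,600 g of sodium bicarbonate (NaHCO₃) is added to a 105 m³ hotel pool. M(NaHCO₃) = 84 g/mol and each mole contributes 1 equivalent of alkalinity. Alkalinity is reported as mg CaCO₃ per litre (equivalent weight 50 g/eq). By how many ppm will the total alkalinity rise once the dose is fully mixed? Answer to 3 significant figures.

Volume: 105 m³ = 105,000 L.
Moles of NaHCO₃: 13,600 g ÷ 84 g/mol = 161.9 mol → 161.9 eq of alkalinity.
As CaCO₃: 161.9 eq × 50 g/eq = 8095 g.
Rise: 8095 g / 105,000 L × 1000 = 77.1 mg/L.

77.1 ppm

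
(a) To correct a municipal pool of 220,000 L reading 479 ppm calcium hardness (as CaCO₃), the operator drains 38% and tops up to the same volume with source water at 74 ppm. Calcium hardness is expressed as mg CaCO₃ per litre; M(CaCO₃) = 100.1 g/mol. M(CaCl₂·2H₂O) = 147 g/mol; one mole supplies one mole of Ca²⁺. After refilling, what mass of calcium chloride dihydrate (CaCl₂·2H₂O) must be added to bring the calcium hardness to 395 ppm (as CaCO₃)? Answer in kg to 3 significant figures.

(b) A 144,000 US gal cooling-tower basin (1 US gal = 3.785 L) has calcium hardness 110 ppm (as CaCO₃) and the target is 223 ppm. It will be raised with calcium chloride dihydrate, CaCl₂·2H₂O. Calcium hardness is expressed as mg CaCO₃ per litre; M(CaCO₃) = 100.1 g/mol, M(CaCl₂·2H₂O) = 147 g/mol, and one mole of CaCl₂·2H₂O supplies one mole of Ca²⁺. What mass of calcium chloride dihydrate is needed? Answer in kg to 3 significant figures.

(a) After draining 38% and refilling: 479 × 0.62 + 74 × 0.38 = 325.1 ppm.
(a) Deficit to target: 395 − 325.1 = 69.9 mg/L.
(a) As CaCO₃: 69.9 mg/L × 220,000 L = 15,380 g; ÷ 100.1 = 153.6 mol Ca²⁺.
(a) Mass: 153.6 × 147 = 22,580 g.

(b) Volume: 144,000 US gal × 3.785 L/gal = 545,040 L.
(b) Hardness to add: (223 − 110) = 113 mg/L as CaCO₃ × 545,040 L = 61,590 g as CaCO₃.
(b) Moles of Ca²⁺ (1 mol Ca²⁺ ≡ 1 mol CaCO₃): 61,590 / 100.1 g/mol = 615.3 mol.
(b) Mass of CaCl₂·2H₂O: 615.3 × 147 = 90,450 g.

(a) 22.6 kg; (b) 90.4 kg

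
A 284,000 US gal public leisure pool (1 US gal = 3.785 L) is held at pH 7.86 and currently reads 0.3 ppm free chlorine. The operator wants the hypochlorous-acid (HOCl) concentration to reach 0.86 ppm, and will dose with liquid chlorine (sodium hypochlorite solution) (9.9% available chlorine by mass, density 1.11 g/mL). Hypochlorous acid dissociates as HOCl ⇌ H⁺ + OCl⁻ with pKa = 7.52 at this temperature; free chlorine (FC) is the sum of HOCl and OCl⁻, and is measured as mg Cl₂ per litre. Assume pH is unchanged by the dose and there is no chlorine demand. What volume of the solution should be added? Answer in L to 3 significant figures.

23.9 L

Volume: 284,000 US gal × 3.785 L/gal = 1,074,940 L.
[OCl⁻]/[HOCl] = 10^(pH − pKa) = 10^(7.86 − 7.52) = 2.188; fraction as HOCl = 1/(1 + 2.188) = 0.3137.
Free chlorine required for 0.86 ppm HOCl: 0.86 / 0.3137 = 2.741 ppm.
FC to add: 2.741 − 0.3 = 2.441 mg/L as Cl₂.
Cl₂ equivalent: 2.441 mg/L × 1,074,940 L = 2624 g.
Product at 9.9% available Cl: 2624 / 0.099 = 26,510 g.
Volume: 26,510 g ÷ 1.11 g/mL = 23,880 mL.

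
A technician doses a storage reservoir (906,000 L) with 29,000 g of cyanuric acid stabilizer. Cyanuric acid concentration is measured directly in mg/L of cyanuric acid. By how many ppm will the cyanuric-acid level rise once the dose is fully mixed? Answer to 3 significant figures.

32.0 ppm

Rise: 29,000 g / 906,000 L × 1000 = 32.01 mg/L.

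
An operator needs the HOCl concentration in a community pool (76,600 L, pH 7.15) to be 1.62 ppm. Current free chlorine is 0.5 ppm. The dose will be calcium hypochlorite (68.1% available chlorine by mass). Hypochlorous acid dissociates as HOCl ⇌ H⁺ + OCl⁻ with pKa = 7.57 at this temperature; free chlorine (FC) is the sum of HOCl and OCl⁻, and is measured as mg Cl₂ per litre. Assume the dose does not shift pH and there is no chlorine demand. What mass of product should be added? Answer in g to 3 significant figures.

[OCl⁻]/[HOCl] = 10^(pH − pKa) = 10^(7.15 − 7.57) = 0.3802; fraction as HOCl = 1/(1 + 0.3802) = 0.7245.
Free chlorine required for 1.62 ppm HOCl: 1.62 / 0.7245 = 2.236 ppm.
FC to add: 2.236 − 0.5 = 1.736 mg/L as Cl₂.
Cl₂ equivalent: 1.736 mg/L × 76,600 L = 133 g.
Product at 68.1% available Cl: 133 / 0.681 = 195.3 g.

195 g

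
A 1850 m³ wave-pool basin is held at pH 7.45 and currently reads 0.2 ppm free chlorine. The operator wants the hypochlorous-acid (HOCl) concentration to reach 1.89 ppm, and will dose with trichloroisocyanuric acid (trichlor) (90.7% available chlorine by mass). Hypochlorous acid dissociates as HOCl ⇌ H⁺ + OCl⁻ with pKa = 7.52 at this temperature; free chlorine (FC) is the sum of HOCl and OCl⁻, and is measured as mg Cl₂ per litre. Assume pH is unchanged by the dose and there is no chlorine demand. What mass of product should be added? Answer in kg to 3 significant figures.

Volume: 1850 m³ = 1,850,000 L.
[OCl⁻]/[HOCl] = 10^(pH − pKa) = 10^(7.45 − 7.52) = 0.8511; fraction as HOCl = 1/(1 + 0.8511) = 0.5402.
Free chlorine required for 1.89 ppm HOCl: 1.89 / 0.5402 = 3.499 ppm.
FC to add: 3.499 − 0.2 = 3.299 mg/L as Cl₂.
Cl₂ equivalent: 3.299 mg/L × 1,850,000 L = 6103 g.
Product at 90.7% available Cl: 6103 / 0.907 = 6728 g.

6.73 kg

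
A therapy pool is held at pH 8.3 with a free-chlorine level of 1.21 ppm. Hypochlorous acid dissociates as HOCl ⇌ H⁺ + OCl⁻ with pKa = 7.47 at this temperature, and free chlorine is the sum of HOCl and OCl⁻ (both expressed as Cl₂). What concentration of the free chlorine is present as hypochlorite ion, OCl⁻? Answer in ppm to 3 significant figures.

1.05 ppm

[OCl⁻]/[HOCl] = 10^(pH − pKa) = 10^(8.3 − 7.47) = 10^0.83 = 6.761.
Fraction as HOCl = 1 / (1 + 6.761) = 0.1289.
OCl⁻ = (1 − 0.1289) × 1.21 ppm = 1.054 ppm.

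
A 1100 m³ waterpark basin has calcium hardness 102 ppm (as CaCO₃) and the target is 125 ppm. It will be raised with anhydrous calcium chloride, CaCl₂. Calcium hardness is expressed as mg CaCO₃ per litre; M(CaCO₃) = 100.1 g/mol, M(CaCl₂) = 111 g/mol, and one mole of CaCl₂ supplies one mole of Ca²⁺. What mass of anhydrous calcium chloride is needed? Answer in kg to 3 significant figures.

28.1 kg

Volume: 1100 m³ = 1,100,000 L.
Hardness to add: (125 − 102) = 23 mg/L as CaCO₃ × 1,100,000 L = 25,300 g as CaCO₃.
Moles of Ca²⁺ (1 mol Ca²⁺ ≡ 1 mol CaCO₃): 25,300 / 100.1 g/mol = 252.7 mol.
Mass of CaCl₂: 252.7 × 111 = 28,050 g.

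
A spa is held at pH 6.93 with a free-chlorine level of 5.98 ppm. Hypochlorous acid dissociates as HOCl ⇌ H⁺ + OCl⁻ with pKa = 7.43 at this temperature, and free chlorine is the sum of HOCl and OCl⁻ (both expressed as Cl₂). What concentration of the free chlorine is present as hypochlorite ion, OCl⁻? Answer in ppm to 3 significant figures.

[OCl⁻]/[HOCl] = 10^(pH − pKa) = 10^(6.93 − 7.43) = 10^-0.50 = 0.3162.
Fraction as HOCl = 1 / (1 + 0.3162) = 0.7597.
OCl⁻ = (1 − 0.7597) × 5.98 ppm = 1.437 ppm.

1.44 ppm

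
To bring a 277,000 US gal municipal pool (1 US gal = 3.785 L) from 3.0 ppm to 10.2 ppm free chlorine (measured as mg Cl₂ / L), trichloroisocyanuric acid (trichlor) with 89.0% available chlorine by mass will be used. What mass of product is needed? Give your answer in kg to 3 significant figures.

Volume: 277,000 US gal × 3.785 L/gal = 1,048,445 L.
Chlorine deficit: 10.2 − 3.0 = 7.2 ppm = 7.2 mg/L as Cl₂.
Cl₂ equivalent needed: 7.2 mg/L × 1,048,445 L = 7,549,000 mg = 7549 g.
Product at 89.0% available chlorine: 7549 / 0.89 = 8482 g.

8.48 kg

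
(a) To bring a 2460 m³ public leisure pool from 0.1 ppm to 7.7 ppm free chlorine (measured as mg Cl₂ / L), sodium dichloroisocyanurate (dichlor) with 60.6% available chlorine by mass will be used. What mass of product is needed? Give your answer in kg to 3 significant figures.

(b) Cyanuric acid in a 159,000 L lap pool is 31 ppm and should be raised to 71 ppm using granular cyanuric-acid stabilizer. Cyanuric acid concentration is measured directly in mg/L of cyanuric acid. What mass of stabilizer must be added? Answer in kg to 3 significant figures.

(a) 30.9 kg; (b) 6.36 kg

(a) Volume: 2460 m³ = 2,460,000 L.
(a) Chlorine deficit: 7.7 − 0.1 = 7.6 ppm = 7.6 mg/L as Cl₂.
(a) Cl₂ equivalent needed: 7.6 mg/L × 2,460,000 L = 18,700,000 mg = 18,700 g.
(a) Product at 60.6% available chlorine: 18,700 / 0.606 = 30,850 g.

(b) CYA to add: (71 − 31) = 40 mg/L × 159,000 L = 6360 g cyanuric acid.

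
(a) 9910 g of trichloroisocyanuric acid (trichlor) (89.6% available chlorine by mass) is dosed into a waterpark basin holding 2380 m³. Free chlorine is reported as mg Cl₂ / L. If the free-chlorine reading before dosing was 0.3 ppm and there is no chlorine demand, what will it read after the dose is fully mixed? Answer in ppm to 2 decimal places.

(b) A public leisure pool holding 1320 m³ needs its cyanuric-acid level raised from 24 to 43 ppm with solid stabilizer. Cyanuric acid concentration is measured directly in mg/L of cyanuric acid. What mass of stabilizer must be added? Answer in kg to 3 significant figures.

(a) 4.03 ppm; (b) 25.1 kg

(a) Volume: 2380 m³ = 2,380,000 L.
(a) Available chlorine delivered: 9910 g × 0.896 = 8879 g as Cl₂.
(a) Concentration rise: 8879 g / 2,380,000 L = 3.731 mg/L = 3.73 ppm.
(a) Final FC: 0.3 + 3.73 = 4.03 ppm.

(b) Volume: 1320 m³ = 1,320,000 L.
(b) CYA to add: (43 − 24) = 19 mg/L × 1,320,000 L = 25,080 g cyanuric acid.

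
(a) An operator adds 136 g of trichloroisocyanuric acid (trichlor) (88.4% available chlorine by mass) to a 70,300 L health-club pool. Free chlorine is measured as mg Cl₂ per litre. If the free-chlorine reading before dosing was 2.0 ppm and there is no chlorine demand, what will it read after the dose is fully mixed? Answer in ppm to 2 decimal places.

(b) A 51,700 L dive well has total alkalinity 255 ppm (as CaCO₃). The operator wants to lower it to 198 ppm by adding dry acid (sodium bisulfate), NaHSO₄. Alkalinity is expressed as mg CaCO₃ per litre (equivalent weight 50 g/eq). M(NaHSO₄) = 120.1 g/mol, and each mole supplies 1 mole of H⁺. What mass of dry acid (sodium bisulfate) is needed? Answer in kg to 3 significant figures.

(a) 3.71 ppm; (b) 7.08 kg

(a) Available chlorine delivered: 136 g × 0.884 = 120.2 g as Cl₂.
(a) Concentration rise: 120.2 g / 70,300 L = 1.71 mg/L = 1.71 ppm.
(a) Final FC: 2.0 + 1.71 = 3.71 ppm.

(b) Alkalinity to neutralize: (255 − 198) = 57 mg/L as CaCO₃ × 51,700 L = 2947 g as CaCO₃.
(b) Equivalents of H⁺ required: 2947 ÷ 50 g/eq = 58.94 eq = 58.94 mol NaHSO₄.
(b) Mass of NaHSO₄: 58.94 × 120.1 = 7078 g.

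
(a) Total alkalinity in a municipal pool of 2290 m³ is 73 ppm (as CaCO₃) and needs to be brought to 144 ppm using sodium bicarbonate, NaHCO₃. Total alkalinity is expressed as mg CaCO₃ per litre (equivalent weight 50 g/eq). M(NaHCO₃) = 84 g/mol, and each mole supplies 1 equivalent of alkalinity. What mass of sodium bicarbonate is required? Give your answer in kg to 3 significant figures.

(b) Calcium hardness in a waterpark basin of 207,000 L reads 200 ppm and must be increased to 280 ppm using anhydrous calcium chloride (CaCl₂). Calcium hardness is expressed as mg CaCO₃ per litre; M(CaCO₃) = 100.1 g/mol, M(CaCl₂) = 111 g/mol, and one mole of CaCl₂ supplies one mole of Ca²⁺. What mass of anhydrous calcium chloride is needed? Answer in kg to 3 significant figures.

(a) Volume: 2290 m³ = 2,290,000 L.
(a) Alkalinity to add: (144 − 73) = 71 mg/L as CaCO₃ × 2,290,000 L = 162,600 g as CaCO₃.
(a) Equivalents: 162,600 g ÷ 50 g/eq = 3252 eq.
(a) NaHCO₃ supplies 1 eq per mole → 3252 mol.
(a) Mass: 3252 mol × 84 g/mol = 273,200 g.

(b) Hardness to add: (280 − 200) = 80 mg/L as CaCO₃ × 207,000 L = 16,560 g as CaCO₃.
(b) Moles of Ca²⁺ (1 mol Ca²⁺ ≡ 1 mol CaCO₃): 16,560 / 100.1 g/mol = 165.4 mol.
(b) Mass of CaCl₂: 165.4 × 111 = 18,360 g.

(a) 273 kg; (b) 18.4 kg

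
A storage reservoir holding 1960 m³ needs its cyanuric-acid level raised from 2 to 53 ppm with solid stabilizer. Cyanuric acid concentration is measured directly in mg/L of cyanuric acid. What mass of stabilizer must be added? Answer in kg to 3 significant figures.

100 kg

Volume: 1960 m³ = 1,960,000 L.
CYA to add: (53 − 2) = 51 mg/L × 1,960,000 L = 99,960 g cyanuric acid.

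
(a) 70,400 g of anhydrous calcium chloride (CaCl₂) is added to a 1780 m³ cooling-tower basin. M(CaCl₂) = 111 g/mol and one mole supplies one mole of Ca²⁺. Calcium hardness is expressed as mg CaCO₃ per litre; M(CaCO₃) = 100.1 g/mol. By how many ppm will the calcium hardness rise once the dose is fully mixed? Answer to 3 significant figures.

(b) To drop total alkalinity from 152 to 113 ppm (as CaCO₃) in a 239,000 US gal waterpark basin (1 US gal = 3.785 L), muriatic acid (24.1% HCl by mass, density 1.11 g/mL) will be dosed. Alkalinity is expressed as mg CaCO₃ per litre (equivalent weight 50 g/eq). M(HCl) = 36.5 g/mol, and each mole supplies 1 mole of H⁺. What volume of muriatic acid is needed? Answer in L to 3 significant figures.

(a) Volume: 1780 m³ = 1,780,000 L.
(a) Moles of Ca²⁺: 70,400 g ÷ 111 g/mol = 634.2 mol.
(a) As CaCO₃: 634.2 mol × 100.1 g/mol = 63,490 g.
(a) Rise: 63,490 g / 1,780,000 L × 1000 = 35.67 mg/L.

(b) Volume: 239,000 US gal × 3.785 L/gal = 904,615 L.
(b) Alkalinity to neutralize: (152 − 113) = 39 mg/L as CaCO₃ × 904,615 L = 35,280 g as CaCO₃.
(b) Equivalents of H⁺ required: 35,280 ÷ 50 g/eq = 705.6 eq = 705.6 mol HCl.
(b) Mass of HCl: 705.6 × 36.5 = 25,750 g.
(b) Mass of 24.1% solution: 25,750 / 0.241 = 106,900 g.
(b) Volume: 106,900 g ÷ 1.11 g/mL = 96,270 mL.

(a) 35.7 ppm; (b) 96.3 L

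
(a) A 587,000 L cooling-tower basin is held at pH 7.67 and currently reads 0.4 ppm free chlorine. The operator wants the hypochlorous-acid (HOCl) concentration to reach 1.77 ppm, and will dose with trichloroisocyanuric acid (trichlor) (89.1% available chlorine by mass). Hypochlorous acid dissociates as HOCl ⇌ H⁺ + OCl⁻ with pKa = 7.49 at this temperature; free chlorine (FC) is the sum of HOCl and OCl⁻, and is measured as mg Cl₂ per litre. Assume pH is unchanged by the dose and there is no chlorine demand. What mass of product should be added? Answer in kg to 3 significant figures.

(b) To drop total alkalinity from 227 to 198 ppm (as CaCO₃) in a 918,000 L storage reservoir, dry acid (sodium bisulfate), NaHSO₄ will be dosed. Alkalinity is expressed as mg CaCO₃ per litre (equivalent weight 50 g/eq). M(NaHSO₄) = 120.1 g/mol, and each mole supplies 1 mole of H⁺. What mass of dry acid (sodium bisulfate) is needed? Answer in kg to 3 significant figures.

(a) 2.67 kg; (b) 63.9 kg

(a) [OCl⁻]/[HOCl] = 10^(pH − pKa) = 10^(7.67 − 7.49) = 1.514; fraction as HOCl = 1/(1 + 1.514) = 0.3978.
(a) Free chlorine required for 1.77 ppm HOCl: 1.77 / 0.3978 = 4.449 ppm.
(a) FC to add: 4.449 − 0.4 = 4.049 mg/L as Cl₂.
(a) Cl₂ equivalent: 4.049 mg/L × 587,000 L = 2377 g.
(a) Product at 89.1% available Cl: 2377 / 0.891 = 2668 g.

(b) Alkalinity to neutralize: (227 − 198) = 29 mg/L as CaCO₃ × 918,000 L = 26,620 g as CaCO₃.
(b) Equivalents of H⁺ required: 26,620 ÷ 50 g/eq = 532.4 eq = 532.4 mol NaHSO₄.
(b) Mass of NaHSO₄: 532.4 × 120.1 = 63,950 g.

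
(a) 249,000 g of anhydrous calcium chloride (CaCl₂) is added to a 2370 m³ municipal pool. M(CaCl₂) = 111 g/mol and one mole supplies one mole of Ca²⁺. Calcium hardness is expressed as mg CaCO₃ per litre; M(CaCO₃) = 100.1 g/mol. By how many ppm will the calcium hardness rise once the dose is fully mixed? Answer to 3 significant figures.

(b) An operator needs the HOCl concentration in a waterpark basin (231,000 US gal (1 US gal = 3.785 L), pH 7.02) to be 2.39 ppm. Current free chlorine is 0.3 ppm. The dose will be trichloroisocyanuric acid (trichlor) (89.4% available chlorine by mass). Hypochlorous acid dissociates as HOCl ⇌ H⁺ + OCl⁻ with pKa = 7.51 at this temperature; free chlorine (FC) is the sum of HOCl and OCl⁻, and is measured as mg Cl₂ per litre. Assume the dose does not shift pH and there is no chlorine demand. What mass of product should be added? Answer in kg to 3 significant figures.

(a) 94.7 ppm; (b) 2.80 kg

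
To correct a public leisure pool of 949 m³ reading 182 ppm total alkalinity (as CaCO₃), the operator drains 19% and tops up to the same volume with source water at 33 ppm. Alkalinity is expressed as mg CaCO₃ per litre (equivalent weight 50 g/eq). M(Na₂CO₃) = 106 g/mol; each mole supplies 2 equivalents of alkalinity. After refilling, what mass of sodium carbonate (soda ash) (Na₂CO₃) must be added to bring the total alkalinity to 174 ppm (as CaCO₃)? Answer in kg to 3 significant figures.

20.4 kg

Volume: 949 m³ = 949,000 L.
After draining 19% and refilling: 182 × 0.81 + 33 × 0.19 = 153.69 ppm.
Deficit to target: 174 − 153.69 = 20.31 mg/L.
As CaCO₃: 20.31 mg/L × 949,000 L = 19,270 g; ÷ 50 g/eq ÷ 2 = 192.7 mol Na₂CO₃.
Mass: 192.7 × 106 = 20,430 g.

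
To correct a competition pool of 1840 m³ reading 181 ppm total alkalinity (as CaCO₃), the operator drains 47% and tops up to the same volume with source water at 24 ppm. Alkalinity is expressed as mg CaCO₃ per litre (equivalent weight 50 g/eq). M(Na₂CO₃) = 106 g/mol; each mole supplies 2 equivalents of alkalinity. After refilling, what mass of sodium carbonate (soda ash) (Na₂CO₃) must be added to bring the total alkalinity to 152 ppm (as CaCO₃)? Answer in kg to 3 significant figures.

87.4 kg

Volume: 1840 m³ = 1,840,000 L.
After draining 47% and refilling: 181 × 0.53 + 24 × 0.47 = 107.21 ppm.
Deficit to target: 152 − 107.21 = 44.79 mg/L.
As CaCO₃: 44.79 mg/L × 1,840,000 L = 82,410 g; ÷ 50 g/eq ÷ 2 = 824.1 mol Na₂CO₃.
Mass: 824.1 × 106 = 87,360 g.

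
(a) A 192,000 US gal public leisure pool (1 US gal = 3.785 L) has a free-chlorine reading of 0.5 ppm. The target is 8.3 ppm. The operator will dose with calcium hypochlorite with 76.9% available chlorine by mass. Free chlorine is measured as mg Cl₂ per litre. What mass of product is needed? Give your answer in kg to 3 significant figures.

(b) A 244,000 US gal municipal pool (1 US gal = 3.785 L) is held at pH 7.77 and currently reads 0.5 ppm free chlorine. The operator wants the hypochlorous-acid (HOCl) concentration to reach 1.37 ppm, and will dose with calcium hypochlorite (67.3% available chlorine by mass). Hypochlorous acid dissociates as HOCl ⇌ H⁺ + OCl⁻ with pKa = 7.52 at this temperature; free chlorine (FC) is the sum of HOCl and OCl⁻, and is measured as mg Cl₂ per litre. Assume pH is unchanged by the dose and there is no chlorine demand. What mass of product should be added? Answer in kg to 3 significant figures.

(a) 7.37 kg; (b) 4.54 kg

(a) Volume: 192,000 US gal × 3.785 L/gal = 726,720 L.
(a) Chlorine deficit: 8.3 − 0.5 = 7.8 ppm = 7.8 mg/L as Cl₂.
(a) Cl₂ equivalent needed: 7.8 mg/L × 726,720 L = 5,668,000 mg = 5668 g.
(a) Product at 76.9% available chlorine: 5668 / 0.769 = 7371 g.

(b) Volume: 244,000 US gal × 3.785 L/gal = 923,540 L.
(b) [OCl⁻]/[HOCl] = 10^(pH − pKa) = 10^(7.77 − 7.52) = 1.778; fraction as HOCl = 1/(1 + 1.778) = 0.3599.
(b) Free chlorine required for 1.37 ppm HOCl: 1.37 / 0.3599 = 3.806 ppm.
(b) FC to add: 3.806 − 0.5 = 3.306 mg/L as Cl₂.
(b) Cl₂ equivalent: 3.306 mg/L × 923,540 L = 3053 g.
(b) Product at 67.3% available Cl: 3053 / 0.673 = 4537 g.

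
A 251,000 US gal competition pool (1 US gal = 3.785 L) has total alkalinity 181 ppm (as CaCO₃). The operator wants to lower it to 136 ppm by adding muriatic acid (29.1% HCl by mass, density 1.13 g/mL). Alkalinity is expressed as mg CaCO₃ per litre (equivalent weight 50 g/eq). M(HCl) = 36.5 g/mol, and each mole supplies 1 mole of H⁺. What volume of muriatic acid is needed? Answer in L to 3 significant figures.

Volume: 251,000 US gal × 3.785 L/gal = 950,035 L.
Alkalinity to neutralize: (181 − 136) = 45 mg/L as CaCO₃ × 950,035 L = 42,750 g as CaCO₃.
Equivalents of H⁺ required: 42,750 ÷ 50 g/eq = 855 eq = 855 mol HCl.
Mass of HCl: 855 × 36.5 = 31,210 g.
Mass of 29.1% solution: 31,210 / 0.291 = 107,200 g.
Volume: 107,200 g ÷ 1.13 g/mL = 94,910 mL.

94.9 L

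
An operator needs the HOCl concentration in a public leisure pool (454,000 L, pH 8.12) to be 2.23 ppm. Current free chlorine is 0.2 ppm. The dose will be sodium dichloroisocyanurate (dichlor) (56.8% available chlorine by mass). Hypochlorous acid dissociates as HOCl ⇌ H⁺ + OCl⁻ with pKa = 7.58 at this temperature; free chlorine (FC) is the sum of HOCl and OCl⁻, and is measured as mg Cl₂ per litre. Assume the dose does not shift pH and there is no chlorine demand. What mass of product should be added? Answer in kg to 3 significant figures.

7.80 kg

[OCl⁻]/[HOCl] = 10^(pH − pKa) = 10^(8.12 − 7.58) = 3.467; fraction as HOCl = 1/(1 + 3.467) = 0.2238.
Free chlorine required for 2.23 ppm HOCl: 2.23 / 0.2238 = 9.962 ppm.
FC to add: 9.962 − 0.2 = 9.762 mg/L as Cl₂.
Cl₂ equivalent: 9.762 mg/L × 454,000 L = 4432 g.
Product at 56.8% available Cl: 4432 / 0.568 = 7803 g.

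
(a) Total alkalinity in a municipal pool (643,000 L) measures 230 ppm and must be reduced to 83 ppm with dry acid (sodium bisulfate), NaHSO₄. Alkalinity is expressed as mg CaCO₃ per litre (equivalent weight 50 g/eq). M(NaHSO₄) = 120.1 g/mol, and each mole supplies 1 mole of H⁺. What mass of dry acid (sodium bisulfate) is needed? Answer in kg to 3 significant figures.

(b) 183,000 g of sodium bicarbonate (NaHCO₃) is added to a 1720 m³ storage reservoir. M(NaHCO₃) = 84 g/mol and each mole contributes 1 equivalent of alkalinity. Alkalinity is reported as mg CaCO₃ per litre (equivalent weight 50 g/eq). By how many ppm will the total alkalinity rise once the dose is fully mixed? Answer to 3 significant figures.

(a) 227 kg; (b) 63.3 ppm

(a) Alkalinity to neutralize: (230 − 83) = 147 mg/L as CaCO₃ × 643,000 L = 94,520 g as CaCO₃.
(a) Equivalents of H⁺ required: 94,520 ÷ 50 g/eq = 1890 eq = 1890 mol NaHSO₄.
(a) Mass of NaHSO₄: 1890 × 120.1 = 227,000 g.

(b) Volume: 1720 m³ = 1,720,000 L.
(b) Moles of NaHCO₃: 183,000 g ÷ 84 g/mol = 2179 mol → 2179 eq of alkalinity.
(b) As CaCO₃: 2179 eq × 50 g/eq = 108,900 g.
(b) Rise: 108,900 g / 1,720,000 L × 1000 = 63.33 mg/L.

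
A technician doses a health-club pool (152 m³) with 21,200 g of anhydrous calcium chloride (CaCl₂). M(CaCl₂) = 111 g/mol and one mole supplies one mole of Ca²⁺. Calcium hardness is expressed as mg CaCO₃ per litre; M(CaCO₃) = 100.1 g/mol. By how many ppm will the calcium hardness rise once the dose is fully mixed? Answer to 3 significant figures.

Volume: 152 m³ = 152,000 L.
Moles of Ca²⁺: 21,200 g ÷ 111 g/mol = 191 mol.
As CaCO₃: 191 mol × 100.1 g/mol = 19,120 g.
Rise: 19,120 g / 152,000 L × 1000 = 125.8 mg/L.

126 ppm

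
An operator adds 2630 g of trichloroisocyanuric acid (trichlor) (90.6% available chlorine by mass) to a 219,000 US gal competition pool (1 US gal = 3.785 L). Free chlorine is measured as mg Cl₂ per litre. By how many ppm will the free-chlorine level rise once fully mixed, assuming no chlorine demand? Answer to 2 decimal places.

2.87 ppm

Volume: 219,000 US gal × 3.785 L/gal = 828,915 L.
Available chlorine delivered: 2630 g × 0.906 = 2383 g as Cl₂.
Concentration rise: 2383 g / 828,915 L = 2.875 mg/L = 2.87 ppm.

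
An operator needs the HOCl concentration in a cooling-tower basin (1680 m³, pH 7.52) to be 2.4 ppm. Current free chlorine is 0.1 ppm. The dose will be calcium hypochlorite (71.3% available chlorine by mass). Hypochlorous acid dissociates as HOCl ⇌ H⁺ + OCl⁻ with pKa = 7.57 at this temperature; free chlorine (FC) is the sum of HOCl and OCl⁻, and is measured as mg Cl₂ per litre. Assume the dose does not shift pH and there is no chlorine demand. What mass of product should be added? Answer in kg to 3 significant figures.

Volume: 1680 m³ = 1,680,000 L.
[OCl⁻]/[HOCl] = 10^(pH − pKa) = 10^(7.52 − 7.57) = 0.8913; fraction as HOCl = 1/(1 + 0.8913) = 0.5288.
Free chlorine required for 2.4 ppm HOCl: 2.4 / 0.5288 = 4.539 ppm.
FC to add: 4.539 − 0.1 = 4.439 mg/L as Cl₂.
Cl₂ equivalent: 4.439 mg/L × 1,680,000 L = 7458 g.
Product at 71.3% available Cl: 7458 / 0.713 = 10,460 g.

10.5 kg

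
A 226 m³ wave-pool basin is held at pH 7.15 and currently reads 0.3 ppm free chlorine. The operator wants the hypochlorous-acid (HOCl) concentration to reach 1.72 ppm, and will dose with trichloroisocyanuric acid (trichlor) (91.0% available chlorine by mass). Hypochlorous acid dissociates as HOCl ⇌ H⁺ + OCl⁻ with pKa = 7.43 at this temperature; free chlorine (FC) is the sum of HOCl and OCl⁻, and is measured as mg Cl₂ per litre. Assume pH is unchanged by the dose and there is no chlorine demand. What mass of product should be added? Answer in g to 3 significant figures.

577 g

Volume: 226 m³ = 226,000 L.
[OCl⁻]/[HOCl] = 10^(pH − pKa) = 10^(7.15 − 7.43) = 0.5248; fraction as HOCl = 1/(1 + 0.5248) = 0.6558.
Free chlorine required for 1.72 ppm HOCl: 1.72 / 0.6558 = 2.623 ppm.
FC to add: 2.623 − 0.3 = 2.323 mg/L as Cl₂.
Cl₂ equivalent: 2.323 mg/L × 226,000 L = 524.9 g.
Product at 91.0% available Cl: 524.9 / 0.91 = 576.8 g.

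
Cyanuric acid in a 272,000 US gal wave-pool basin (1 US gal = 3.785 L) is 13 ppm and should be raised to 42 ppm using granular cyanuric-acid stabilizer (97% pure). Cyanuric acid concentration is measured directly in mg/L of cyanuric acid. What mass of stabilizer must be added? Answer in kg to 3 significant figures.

30.8 kg

Volume: 272,000 US gal × 3.785 L/gal = 1,029,520 L.
CYA to add: (42 − 13) = 29 mg/L × 1,029,520 L = 29,860 g cyanuric acid.
At 97% purity: 29,860 / 0.97 = 30,780 g product.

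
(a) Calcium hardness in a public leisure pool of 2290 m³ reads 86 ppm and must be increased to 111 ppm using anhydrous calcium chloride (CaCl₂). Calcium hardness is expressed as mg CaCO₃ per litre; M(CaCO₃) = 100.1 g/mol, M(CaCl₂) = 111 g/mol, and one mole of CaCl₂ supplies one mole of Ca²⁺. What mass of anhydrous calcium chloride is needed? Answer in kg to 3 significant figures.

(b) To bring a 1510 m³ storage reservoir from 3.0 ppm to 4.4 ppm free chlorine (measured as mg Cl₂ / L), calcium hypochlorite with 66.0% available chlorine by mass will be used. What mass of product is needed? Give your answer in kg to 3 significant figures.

(a) 63.5 kg; (b) 3.20 kg

(a) Volume: 2290 m³ = 2,290,000 L.
(a) Hardness to add: (111 − 86) = 25 mg/L as CaCO₃ × 2,290,000 L = 57,250 g as CaCO₃.
(a) Moles of Ca²⁺ (1 mol Ca²⁺ ≡ 1 mol CaCO₃): 57,250 / 100.1 g/mol = 571.9 mol.
(a) Mass of CaCl₂: 571.9 × 111 = 63,480 g.

(b) Volume: 1510 m³ = 1,510,000 L.
(b) Chlorine deficit: 4.4 − 3.0 = 1.4 ppm = 1.4 mg/L as Cl₂.
(b) Cl₂ equivalent needed: 1.4 mg/L × 1,510,000 L = 2,114,000 mg = 2114 g.
(b) Product at 66.0% available chlorine: 2114 / 0.66 = 3203 g.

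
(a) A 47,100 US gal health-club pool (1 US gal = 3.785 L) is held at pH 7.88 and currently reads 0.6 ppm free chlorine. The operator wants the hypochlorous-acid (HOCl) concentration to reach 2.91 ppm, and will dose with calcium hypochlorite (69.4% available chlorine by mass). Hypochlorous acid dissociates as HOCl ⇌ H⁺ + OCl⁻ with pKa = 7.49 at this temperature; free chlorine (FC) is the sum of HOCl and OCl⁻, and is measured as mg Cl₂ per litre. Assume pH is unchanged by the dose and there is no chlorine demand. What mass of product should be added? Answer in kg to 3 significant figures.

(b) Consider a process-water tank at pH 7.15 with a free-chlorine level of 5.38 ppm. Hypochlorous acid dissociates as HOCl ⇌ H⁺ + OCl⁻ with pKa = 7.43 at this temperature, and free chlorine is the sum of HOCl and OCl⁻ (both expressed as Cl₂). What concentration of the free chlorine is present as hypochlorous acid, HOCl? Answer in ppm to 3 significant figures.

(a) 2.43 kg; (b) 3.53 ppm

(a) Volume: 47,100 US gal × 3.785 L/gal = 178,274 L.
(a) [OCl⁻]/[HOCl] = 10^(pH − pKa) = 10^(7.88 − 7.49) = 2.455; fraction as HOCl = 1/(1 + 2.455) = 0.2895.
(a) Free chlorine required for 2.91 ppm HOCl: 2.91 / 0.2895 = 10.05 ppm.
(a) FC to add: 10.05 − 0.6 = 9.453 mg/L as Cl₂.
(a) Cl₂ equivalent: 9.453 mg/L × 178,274 L = 1685 g.
(a) Product at 69.4% available Cl: 1685 / 0.694 = 2428 g.

(b) [OCl⁻]/[HOCl] = 10^(pH − pKa) = 10^(7.15 − 7.43) = 10^-0.28 = 0.5248.
(b) Fraction as HOCl = 1 / (1 + 0.5248) = 0.6558.
(b) HOCl = 0.6558 × 5.38 ppm = 3.528 ppm.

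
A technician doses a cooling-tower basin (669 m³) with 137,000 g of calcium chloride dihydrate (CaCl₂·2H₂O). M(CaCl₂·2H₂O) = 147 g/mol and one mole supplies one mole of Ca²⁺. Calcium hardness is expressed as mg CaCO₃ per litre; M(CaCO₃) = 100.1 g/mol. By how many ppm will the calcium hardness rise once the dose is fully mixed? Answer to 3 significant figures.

Volume: 669 m³ = 669,000 L.
Moles of Ca²⁺: 137,000 g ÷ 147 g/mol = 932 mol.
As CaCO₃: 932 mol × 100.1 g/mol = 93,290 g.
Rise: 93,290 g / 669,000 L × 1000 = 139.4 mg/L.

139 ppm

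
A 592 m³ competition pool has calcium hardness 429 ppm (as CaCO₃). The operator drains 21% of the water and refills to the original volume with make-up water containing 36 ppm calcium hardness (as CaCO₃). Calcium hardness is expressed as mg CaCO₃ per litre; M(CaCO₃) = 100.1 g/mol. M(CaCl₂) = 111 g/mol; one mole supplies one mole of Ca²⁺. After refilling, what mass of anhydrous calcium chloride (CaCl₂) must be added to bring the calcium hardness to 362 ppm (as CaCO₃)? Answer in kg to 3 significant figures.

Volume: 592 m³ = 592,000 L.
After draining 21% and refilling: 429 × 0.79 + 36 × 0.21 = 346.47 ppm.
Deficit to target: 362 − 346.47 = 15.53 mg/L.
As CaCO₃: 15.53 mg/L × 592,000 L = 9194 g; ÷ 100.1 = 91.85 mol Ca²⁺.
Mass: 91.85 × 111 = 10,190 g.

10.2 kg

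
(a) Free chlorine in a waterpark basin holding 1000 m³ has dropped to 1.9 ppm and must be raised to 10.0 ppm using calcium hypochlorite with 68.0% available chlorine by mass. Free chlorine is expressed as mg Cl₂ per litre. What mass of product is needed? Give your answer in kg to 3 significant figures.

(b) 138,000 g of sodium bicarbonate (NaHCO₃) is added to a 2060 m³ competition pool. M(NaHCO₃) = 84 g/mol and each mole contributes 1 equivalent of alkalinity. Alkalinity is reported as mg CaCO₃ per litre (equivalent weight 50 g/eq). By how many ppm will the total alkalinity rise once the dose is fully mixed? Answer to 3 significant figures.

(a) 11.9 kg; (b) 39.9 ppm

(a) Volume: 1000 m³ = 1,000,000 L.
(a) Chlorine deficit: 10.0 − 1.9 = 8.1 ppm = 8.1 mg/L as Cl₂.
(a) Cl₂ equivalent needed: 8.1 mg/L × 1,000,000 L = 8,100,000 mg = 8100 g.
(a) Product at 68.0% available chlorine: 8100 / 0.68 = 11,910 g.

(b) Volume: 2060 m³ = 2,060,000 L.
(b) Moles of NaHCO₃: 138,000 g ÷ 84 g/mol = 1643 mol → 1643 eq of alkalinity.
(b) As CaCO₃: 1643 eq × 50 g/eq = 82,140 g.
(b) Rise: 82,140 g / 2,060,000 L × 1000 = 39.88 mg/L.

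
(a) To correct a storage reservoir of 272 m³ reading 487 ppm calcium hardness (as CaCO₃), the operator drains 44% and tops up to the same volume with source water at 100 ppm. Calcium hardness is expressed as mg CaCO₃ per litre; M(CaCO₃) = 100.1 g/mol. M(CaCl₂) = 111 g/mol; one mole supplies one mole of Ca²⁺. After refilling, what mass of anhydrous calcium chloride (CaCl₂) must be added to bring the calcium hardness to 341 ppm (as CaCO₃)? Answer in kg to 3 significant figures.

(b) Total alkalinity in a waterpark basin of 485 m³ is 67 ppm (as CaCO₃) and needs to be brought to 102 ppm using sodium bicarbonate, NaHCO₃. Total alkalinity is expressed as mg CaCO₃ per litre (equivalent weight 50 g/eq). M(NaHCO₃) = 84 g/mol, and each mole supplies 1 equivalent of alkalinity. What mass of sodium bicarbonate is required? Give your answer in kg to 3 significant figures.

(a) 7.32 kg; (b) 28.5 kg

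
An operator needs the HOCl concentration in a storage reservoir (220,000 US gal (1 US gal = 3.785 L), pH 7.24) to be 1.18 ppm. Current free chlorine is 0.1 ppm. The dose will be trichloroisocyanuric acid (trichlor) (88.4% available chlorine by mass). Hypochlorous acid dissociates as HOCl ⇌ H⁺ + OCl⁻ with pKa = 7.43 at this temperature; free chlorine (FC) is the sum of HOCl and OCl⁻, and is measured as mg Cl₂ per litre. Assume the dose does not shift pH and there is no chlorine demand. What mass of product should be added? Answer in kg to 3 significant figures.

Volume: 220,000 US gal × 3.785 L/gal = 832,700 L.
[OCl⁻]/[HOCl] = 10^(pH − pKa) = 10^(7.24 − 7.43) = 0.6457; fraction as HOCl = 1/(1 + 0.6457) = 0.6077.
Free chlorine required for 1.18 ppm HOCl: 1.18 / 0.6077 = 1.942 ppm.
FC to add: 1.942 − 0.1 = 1.842 mg/L as Cl₂.
Cl₂ equivalent: 1.842 mg/L × 832,700 L = 1534 g.
Product at 88.4% available Cl: 1534 / 0.884 = 1735 g.

1.73 kg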